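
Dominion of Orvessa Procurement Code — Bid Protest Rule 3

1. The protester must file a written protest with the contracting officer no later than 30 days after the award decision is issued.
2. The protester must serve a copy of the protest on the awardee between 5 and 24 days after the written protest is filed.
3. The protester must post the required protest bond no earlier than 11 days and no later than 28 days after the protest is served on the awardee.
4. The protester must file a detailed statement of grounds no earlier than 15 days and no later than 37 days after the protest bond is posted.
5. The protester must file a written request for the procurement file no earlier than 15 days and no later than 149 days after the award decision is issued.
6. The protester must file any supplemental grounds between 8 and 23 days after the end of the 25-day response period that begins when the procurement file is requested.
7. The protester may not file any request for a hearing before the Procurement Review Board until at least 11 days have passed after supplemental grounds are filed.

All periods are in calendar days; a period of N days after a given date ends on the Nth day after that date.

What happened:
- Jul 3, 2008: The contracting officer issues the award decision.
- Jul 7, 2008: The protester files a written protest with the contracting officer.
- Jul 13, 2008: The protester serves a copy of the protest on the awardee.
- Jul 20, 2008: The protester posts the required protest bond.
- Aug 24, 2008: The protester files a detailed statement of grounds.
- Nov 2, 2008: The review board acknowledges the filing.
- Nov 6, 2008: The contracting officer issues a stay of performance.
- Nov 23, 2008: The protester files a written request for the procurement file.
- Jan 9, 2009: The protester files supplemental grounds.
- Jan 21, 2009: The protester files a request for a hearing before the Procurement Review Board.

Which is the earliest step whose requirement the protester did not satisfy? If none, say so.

Step 1 — counting 30 days from Jul 3, 2008 (when the award decision is issued) gives a deadline of Aug 2, 2008; done Jul 7, 2008 — timely.
Step 2 — 5 and 24 days from Jul 7, 2008 (when the written protest is filed) are Jul 12, 2008 and Jul 31, 2008 respectively; done Jul 13, 2008, which is between those dates.
Step 3 — 11 and 28 days from Jul 13, 2008 (when the protest is served on the awardee) are Jul 24, 2008 and Aug 10, 2008 respectively; Jul 20, 2008 is 4 days too early.
That is the first point of non-compliance.

Step 3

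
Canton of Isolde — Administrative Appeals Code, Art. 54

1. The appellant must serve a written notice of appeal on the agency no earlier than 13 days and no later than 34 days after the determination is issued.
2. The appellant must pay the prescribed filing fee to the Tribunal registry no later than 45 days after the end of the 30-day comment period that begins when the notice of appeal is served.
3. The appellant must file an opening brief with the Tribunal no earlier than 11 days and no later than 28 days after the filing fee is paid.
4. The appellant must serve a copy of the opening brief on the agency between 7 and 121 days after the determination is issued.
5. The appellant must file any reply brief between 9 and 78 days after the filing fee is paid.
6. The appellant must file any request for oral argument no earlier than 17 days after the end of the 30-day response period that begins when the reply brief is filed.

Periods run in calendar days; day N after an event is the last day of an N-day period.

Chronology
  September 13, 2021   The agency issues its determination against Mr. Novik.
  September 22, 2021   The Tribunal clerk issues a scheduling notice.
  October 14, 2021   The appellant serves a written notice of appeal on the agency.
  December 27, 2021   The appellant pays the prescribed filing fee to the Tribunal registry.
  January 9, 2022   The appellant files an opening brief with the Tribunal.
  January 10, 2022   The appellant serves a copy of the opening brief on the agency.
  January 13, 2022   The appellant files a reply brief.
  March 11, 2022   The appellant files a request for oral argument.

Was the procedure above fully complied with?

Yes

Step 1 — 13 and 34 days from September 13, 2021 (when the determination is issued) are September 26, 2021 and October 17, 2021 respectively; done October 14, 2021, which is between those dates.
Step 2 — counting 45 days from November 13, 2021 (end of the 30-day comment period, which began when the notice of appeal is served on October 14, 2021) gives a deadline of December 28, 2021; done December 27, 2021 — timely.
Step 3 — 11 and 28 days from December 27, 2021 (when the filing fee is paid) are January 7, 2022 and January 24, 2022 respectively; January 9, 2022 falls inside that range.
Step 4 — 7 and 121 days from September 13, 2021 (when the determination is issued) are September 20, 2021 and January 12, 2022 respectively; done January 10, 2022, which is between those dates.
Step 5 — 9 and 78 days from December 27, 2021 (when the filing fee is paid) are January 5, 2022 and March 15, 2022 respectively; done January 13, 2022 — within the window.
Step 6 — must wait 17 days from February 12, 2022 (end of the 30-day response period, which began when the reply brief is filed on January 13, 2022), so not before March 1, 2022; done March 11, 2022, after the minimum wait.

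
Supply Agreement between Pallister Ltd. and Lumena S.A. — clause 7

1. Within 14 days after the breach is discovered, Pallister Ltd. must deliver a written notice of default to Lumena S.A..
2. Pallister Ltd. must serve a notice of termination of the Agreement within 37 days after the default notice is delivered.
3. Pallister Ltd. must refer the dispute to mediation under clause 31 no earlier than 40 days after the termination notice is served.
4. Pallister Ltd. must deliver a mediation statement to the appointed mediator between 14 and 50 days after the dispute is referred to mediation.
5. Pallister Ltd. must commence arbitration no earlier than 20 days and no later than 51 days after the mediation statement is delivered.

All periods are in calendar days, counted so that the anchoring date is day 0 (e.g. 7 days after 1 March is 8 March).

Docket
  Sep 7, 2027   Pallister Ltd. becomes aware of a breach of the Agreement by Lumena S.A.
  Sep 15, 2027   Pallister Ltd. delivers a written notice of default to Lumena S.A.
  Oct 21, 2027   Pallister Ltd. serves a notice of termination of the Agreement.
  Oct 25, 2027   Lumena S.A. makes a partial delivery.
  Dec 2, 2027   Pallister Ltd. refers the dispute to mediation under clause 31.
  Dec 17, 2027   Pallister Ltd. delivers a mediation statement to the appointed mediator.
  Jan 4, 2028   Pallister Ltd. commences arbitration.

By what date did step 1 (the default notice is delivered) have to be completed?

Step 1 runs from Sep 7, 2027, when the breach is discovered. 14 days after Sep 7, 2027 is Sep 21, 2027.

Sep 21, 2027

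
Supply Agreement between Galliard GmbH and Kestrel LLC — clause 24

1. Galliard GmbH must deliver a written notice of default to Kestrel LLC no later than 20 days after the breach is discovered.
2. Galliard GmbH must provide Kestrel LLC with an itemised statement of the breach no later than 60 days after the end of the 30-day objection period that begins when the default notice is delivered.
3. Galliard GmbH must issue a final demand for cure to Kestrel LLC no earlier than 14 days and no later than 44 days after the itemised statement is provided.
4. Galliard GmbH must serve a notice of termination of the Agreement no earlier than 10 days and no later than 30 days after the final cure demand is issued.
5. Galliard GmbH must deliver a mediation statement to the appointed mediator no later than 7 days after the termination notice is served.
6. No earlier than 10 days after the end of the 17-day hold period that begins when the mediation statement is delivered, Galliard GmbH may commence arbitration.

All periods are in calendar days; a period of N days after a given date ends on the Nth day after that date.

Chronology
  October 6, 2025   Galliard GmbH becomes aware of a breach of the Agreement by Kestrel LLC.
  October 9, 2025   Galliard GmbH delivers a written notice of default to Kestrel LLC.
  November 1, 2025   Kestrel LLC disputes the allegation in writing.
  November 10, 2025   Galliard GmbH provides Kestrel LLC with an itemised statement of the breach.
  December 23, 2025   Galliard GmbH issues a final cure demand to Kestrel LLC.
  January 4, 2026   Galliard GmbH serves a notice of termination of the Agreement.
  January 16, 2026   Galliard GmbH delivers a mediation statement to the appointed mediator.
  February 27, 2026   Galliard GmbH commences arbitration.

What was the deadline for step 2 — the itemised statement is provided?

January 7, 2026

The default notice is delivered on October 9, 2025; the 30-day objection period therefore ends November 8, 2025, and step 2 runs from that date. 60 days after November 8, 2025 is January 7, 2026.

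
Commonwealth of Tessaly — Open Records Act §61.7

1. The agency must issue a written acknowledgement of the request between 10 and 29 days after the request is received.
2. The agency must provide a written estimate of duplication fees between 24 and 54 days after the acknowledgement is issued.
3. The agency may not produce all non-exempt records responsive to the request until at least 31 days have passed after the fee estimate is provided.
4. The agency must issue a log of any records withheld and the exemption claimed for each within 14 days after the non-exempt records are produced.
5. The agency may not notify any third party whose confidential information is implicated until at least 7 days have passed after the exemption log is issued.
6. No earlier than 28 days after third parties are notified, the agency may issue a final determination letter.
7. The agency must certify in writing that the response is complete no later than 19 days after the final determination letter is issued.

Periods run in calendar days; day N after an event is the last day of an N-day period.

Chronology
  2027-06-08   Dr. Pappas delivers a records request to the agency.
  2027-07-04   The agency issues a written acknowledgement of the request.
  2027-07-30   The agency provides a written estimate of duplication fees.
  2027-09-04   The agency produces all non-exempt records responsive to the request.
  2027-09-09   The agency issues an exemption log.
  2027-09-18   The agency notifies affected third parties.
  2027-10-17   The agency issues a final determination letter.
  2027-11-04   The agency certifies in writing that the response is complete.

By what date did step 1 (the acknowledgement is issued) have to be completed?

Step 1 runs from 2027-06-08, when the request is received. The window is 10–29 days after 2027-06-08; it closes on 2027-07-07.

2027-07-07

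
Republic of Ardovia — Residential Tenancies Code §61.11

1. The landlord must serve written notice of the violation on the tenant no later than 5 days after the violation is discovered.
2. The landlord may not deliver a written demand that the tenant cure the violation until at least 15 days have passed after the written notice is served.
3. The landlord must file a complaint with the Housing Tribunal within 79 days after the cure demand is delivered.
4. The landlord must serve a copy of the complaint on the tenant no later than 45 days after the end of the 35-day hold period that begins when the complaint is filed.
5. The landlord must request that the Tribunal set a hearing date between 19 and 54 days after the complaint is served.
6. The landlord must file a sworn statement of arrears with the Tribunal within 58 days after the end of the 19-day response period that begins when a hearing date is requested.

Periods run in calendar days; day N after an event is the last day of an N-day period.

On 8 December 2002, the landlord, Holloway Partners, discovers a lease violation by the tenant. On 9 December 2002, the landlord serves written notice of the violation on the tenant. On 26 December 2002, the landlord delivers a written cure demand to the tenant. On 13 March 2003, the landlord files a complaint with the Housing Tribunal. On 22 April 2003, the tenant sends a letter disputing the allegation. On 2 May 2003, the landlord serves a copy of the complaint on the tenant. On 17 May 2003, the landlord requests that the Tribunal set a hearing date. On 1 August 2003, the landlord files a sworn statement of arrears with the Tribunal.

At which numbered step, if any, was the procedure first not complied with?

Step 5

Step 1: 5 days after 8 December 2002 (when the violation is discovered) is 13 December 2002; 9 December 2002 is within that limit.
Step 2: the earliest permitted date is 15 days after 9 December 2002 (when the written notice is served), i.e. 24 December 2002; 26 December 2002 is on or after that date.
Step 3: 79 days after 26 December 2002 (when the cure demand is delivered) is 15 March 2003; 13 March 2003 is within that limit.
Step 4: 45 days after 17 April 2003 (end of the 35-day hold period, which began when the complaint is filed on 13 March 2003) is 1 June 2003; 2 May 2003 is within that limit.
Step 5: the window is 19–54 days after 2 May 2003 (when the complaint is served), so 21 May 2003 through 25 June 2003; done 17 May 2003 — 4 days before the window opened.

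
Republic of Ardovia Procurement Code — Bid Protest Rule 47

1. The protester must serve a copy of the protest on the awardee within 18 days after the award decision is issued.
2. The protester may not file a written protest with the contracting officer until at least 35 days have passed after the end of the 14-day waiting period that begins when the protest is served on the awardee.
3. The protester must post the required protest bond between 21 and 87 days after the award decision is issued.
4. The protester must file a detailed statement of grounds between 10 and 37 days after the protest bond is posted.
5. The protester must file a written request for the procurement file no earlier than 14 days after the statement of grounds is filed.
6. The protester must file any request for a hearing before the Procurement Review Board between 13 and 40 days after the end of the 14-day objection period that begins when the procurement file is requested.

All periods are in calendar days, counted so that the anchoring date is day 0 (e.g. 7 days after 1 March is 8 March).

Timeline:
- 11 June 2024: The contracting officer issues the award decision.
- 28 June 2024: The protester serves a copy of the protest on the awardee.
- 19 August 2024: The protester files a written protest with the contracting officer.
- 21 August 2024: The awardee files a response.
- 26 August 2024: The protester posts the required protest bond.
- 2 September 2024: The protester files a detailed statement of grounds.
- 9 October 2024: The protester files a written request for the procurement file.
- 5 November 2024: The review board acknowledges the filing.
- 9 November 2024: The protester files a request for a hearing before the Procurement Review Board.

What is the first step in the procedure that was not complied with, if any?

(1) due by 11 June 2024 + 18 days = 29 June 2024; completed 28 June 2024, before the deadline.
(2) permitted from 12 July 2024 + 35 days = 16 August 2024 onward; 19 August 2024 is on or after that date.
(3) the permitted window runs from 11 June 2024 + 21 = 2 July 2024 to 11 June 2024 + 87 = 6 September 2024; done 26 August 2024 — within the window.
(4) the permitted window runs from 26 August 2024 + 10 = 5 September 2024 to 26 August 2024 + 37 = 2 October 2024; 2 September 2024 is 3 days too early.
The analysis stops there.

Step 4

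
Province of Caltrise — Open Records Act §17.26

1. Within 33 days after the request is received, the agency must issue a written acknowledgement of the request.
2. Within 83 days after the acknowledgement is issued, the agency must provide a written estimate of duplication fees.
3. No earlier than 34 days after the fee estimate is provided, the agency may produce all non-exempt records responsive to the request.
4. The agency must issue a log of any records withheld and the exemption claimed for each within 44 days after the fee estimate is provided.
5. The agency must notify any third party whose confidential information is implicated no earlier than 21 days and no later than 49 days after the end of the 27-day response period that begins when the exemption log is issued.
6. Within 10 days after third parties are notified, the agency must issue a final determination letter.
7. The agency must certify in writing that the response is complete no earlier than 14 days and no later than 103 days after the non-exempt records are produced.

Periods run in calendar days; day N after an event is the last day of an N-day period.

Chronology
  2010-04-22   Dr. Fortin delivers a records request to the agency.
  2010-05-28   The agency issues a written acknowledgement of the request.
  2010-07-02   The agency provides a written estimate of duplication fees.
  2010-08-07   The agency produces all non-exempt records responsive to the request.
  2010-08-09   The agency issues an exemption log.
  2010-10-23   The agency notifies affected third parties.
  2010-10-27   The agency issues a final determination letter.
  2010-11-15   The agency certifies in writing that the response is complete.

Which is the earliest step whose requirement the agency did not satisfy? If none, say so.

Step 1

(1) due by 2010-04-22 + 33 days = 2010-05-25; done 2010-05-28 — 3 days late.
That is the first point of non-compliance.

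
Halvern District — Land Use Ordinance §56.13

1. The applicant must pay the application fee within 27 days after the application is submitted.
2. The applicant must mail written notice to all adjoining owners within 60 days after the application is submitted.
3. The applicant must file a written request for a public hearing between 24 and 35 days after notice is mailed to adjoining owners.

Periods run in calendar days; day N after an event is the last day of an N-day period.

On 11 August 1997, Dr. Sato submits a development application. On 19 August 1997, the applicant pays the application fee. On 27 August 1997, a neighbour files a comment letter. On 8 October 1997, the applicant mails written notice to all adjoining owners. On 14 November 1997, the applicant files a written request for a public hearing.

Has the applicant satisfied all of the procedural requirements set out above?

Step 1: 27 days after 11 August 1997 (when the application is submitted) is 7 September 1997; 19 August 1997 is within that limit.
Step 2: 60 days after 11 August 1997 (when the application is submitted) is 10 October 1997; done 8 October 1997 — timely.
Step 3: the window is 24–35 days after 8 October 1997 (when notice is mailed to adjoining owners), so 1 November 1997 through 12 November 1997; done 14 November 1997 — 2 days after the window closed.

No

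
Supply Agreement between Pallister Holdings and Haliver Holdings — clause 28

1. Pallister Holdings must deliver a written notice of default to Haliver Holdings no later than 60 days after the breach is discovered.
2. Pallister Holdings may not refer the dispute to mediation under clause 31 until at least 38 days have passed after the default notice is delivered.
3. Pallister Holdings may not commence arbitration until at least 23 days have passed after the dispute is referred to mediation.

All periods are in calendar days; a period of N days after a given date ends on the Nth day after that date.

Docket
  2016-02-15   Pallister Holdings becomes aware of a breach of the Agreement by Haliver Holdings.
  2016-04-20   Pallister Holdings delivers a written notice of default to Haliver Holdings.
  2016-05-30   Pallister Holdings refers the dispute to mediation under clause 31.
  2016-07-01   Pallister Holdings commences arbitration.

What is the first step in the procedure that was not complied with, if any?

Step 1

Step 1: 60 days after 2016-02-15 (when the breach is discovered) is 2016-04-15; 2016-04-20 misses that deadline by 5 days.
That is the first point of non-compliance.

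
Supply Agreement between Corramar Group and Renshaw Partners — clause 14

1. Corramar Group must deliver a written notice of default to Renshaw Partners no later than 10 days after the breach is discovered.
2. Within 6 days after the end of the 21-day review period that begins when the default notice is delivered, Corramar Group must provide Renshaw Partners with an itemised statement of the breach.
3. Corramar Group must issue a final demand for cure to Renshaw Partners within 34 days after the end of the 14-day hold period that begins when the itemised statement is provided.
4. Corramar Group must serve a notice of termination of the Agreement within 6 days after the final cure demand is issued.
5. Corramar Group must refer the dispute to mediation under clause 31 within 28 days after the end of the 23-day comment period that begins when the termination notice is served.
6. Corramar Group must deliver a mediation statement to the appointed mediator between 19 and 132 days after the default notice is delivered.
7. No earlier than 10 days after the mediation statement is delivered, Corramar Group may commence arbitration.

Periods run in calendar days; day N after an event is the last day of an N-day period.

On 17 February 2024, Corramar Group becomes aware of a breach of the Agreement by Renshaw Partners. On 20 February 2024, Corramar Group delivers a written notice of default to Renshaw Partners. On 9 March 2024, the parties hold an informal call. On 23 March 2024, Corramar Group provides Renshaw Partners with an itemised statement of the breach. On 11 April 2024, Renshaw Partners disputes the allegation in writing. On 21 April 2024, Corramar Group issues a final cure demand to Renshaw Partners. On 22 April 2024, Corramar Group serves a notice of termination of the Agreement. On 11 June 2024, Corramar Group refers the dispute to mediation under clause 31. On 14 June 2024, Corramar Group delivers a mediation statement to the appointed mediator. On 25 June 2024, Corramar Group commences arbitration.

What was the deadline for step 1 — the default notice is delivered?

27 February 2024

Step 1 runs from 17 February 2024, when the breach is discovered. 10 days after 17 February 2024 is 27 February 2024.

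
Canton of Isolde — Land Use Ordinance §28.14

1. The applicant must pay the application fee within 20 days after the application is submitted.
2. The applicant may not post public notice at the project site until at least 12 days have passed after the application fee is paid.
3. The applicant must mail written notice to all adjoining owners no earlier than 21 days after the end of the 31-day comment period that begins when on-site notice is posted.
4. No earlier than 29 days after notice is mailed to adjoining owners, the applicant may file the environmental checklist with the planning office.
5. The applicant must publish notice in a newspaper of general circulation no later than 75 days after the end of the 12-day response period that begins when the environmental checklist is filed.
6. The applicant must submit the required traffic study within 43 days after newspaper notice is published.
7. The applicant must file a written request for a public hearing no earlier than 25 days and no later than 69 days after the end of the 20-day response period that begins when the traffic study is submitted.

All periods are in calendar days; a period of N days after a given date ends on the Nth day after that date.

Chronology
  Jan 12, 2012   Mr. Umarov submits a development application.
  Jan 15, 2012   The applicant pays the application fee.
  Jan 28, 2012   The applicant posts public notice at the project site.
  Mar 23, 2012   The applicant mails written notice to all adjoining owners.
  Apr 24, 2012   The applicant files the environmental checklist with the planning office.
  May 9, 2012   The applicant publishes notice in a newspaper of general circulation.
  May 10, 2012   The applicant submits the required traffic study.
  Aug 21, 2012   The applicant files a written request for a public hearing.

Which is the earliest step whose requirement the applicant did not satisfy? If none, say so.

Step 1: 20 days after Jan 12, 2012 (when the application is submitted) is Feb 1, 2012; Jan 15, 2012 is within that limit.
Step 2: the earliest permitted date is 12 days after Jan 15, 2012 (when the application fee is paid), i.e. Jan 27, 2012; done Jan 28, 2012 — permitted.
Step 3: the earliest permitted date is 21 days after Feb 28, 2012 (end of the 31-day comment period, which began when on-site notice is posted on Jan 28, 2012), i.e. Mar 20, 2012; done Mar 23, 2012, after the minimum wait.
Step 4: the earliest permitted date is 29 days after Mar 23, 2012 (when notice is mailed to adjoining owners), i.e. Apr 21, 2012; done Apr 24, 2012, after the minimum wait.
Step 5: 75 days after May 6, 2012 (end of the 12-day response period, which began when the environmental checklist is filed on Apr 24, 2012) is Jul 20, 2012; done May 9, 2012 — timely.
Step 6: 43 days after May 9, 2012 (when newspaper notice is published) is Jun 21, 2012; done May 10, 2012 — timely.
Step 7: the window is 25–69 days after May 30, 2012 (end of the 20-day response period, which began when the traffic study is submitted on May 10, 2012), so Jun 24, 2012 through Aug 7, 2012; Aug 21, 2012 is 14 days past the end of the window.

Step 7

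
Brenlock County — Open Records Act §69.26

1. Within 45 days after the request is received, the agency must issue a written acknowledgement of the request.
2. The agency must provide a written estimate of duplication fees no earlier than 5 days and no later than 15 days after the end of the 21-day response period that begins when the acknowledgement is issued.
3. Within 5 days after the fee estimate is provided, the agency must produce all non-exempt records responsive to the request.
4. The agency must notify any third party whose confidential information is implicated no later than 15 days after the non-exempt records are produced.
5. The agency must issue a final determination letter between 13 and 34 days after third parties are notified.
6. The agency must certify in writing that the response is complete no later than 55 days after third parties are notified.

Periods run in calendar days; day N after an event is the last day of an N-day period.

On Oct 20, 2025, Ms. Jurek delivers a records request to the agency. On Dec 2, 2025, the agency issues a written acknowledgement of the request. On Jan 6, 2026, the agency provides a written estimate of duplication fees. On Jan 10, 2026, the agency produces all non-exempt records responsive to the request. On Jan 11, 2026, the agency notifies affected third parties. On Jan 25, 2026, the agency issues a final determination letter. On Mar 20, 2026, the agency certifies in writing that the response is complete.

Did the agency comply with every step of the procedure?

(1) due by Oct 20, 2025 + 45 days = Dec 4, 2025; done Dec 2, 2025 — timely.
(2) the permitted window runs from Dec 23, 2025 + 5 = Dec 28, 2025 to Dec 23, 2025 + 15 = Jan 7, 2026; done Jan 6, 2026 — within the window.
(3) due by Jan 6, 2026 + 5 days = Jan 11, 2026; Jan 10, 2026 is within that limit.
(4) due by Jan 10, 2026 + 15 days = Jan 25, 2026; completed Jan 11, 2026, before the deadline.
(5) the permitted window runs from Jan 11, 2026 + 13 = Jan 24, 2026 to Jan 11, 2026 + 34 = Feb 14, 2026; done Jan 25, 2026, which is between those dates.
(6) due by Jan 11, 2026 + 55 days = Mar 7, 2026; not done until Mar 20, 2026, 13 days after the deadline.

No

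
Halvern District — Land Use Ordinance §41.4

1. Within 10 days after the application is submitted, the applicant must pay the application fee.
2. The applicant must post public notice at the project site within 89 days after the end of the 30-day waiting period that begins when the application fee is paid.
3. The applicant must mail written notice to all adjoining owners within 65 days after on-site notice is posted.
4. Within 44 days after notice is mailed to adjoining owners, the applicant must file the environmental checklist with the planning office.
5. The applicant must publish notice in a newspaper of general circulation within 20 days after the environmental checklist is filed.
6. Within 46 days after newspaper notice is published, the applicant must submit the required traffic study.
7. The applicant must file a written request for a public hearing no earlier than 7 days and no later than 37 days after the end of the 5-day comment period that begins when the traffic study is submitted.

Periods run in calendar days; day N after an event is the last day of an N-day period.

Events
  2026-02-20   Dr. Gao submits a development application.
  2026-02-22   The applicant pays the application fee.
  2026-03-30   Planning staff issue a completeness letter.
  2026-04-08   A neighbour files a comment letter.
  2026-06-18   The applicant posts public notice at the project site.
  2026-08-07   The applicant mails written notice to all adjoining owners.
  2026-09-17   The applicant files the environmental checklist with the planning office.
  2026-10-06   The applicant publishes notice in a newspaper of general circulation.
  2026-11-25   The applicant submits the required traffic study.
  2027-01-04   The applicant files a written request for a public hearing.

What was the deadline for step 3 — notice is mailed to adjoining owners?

2026-08-22

Step 3 runs from 2026-06-18, when on-site notice is posted. 65 days after 2026-06-18 is 2026-08-22.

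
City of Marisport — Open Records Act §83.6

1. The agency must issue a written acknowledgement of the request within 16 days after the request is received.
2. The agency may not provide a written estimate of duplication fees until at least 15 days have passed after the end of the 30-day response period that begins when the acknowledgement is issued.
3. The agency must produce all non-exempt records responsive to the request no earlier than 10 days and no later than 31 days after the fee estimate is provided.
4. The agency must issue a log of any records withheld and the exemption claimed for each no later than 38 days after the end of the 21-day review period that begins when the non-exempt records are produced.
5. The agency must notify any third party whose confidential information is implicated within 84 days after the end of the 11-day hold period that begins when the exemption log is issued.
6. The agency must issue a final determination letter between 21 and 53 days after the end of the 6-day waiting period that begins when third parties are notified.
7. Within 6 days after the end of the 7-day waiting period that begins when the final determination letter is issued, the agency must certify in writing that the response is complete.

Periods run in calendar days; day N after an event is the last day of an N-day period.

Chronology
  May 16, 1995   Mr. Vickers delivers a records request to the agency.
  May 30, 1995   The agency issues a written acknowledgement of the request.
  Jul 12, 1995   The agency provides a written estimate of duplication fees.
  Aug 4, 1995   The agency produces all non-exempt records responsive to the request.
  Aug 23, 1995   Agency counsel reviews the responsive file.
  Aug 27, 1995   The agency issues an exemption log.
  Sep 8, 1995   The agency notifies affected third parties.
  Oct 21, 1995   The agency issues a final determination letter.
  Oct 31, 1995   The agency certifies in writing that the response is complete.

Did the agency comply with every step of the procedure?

Step 1: 16 days after May 16, 1995 (when the request is received) is Jun 1, 1995; completed May 30, 1995, before the deadline.
Step 2: the earliest permitted date is 15 days after Jun 29, 1995 (end of the 30-day response period, which began when the acknowledgement is issued on May 30, 1995), i.e. Jul 14, 1995; acted on Jul 12, 1995, 2 days prematurely.

No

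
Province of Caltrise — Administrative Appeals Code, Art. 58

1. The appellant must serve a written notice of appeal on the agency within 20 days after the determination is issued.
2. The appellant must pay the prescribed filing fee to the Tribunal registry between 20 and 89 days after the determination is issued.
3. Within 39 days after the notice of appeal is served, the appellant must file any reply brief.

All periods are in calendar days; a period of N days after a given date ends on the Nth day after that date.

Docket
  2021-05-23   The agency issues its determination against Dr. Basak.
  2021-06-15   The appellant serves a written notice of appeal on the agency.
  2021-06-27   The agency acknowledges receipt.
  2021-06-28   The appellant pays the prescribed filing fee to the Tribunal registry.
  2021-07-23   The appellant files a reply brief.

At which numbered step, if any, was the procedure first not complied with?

(1) due by 2021-05-23 + 20 days = 2021-06-12; 2021-06-15 misses that deadline by 3 days.

Step 1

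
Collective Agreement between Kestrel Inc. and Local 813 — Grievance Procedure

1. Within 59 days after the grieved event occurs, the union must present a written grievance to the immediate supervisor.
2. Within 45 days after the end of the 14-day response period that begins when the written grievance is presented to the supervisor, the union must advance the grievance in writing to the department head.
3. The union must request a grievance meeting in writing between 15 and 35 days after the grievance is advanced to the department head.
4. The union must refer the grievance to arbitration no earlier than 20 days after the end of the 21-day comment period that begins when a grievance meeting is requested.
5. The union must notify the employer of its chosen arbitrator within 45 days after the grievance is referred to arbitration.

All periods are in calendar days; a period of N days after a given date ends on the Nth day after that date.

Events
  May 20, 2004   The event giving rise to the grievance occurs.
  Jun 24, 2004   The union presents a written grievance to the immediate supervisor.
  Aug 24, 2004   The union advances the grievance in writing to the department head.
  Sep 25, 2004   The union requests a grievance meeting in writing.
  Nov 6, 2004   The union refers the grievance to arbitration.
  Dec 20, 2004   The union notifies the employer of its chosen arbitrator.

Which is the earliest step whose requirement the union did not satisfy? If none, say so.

Step 2

Step 1 — counting 59 days from May 20, 2004 (when the grieved event occurs) gives a deadline of Jul 18, 2004; done Jun 24, 2004 — timely.
Step 2 — counting 45 days from Jul 8, 2004 (end of the 14-day response period, which began when the written grievance is presented to the supervisor on Jun 24, 2004) gives a deadline of Aug 22, 2004; Aug 24, 2004 misses that deadline by 2 days.
Later steps need not be reached.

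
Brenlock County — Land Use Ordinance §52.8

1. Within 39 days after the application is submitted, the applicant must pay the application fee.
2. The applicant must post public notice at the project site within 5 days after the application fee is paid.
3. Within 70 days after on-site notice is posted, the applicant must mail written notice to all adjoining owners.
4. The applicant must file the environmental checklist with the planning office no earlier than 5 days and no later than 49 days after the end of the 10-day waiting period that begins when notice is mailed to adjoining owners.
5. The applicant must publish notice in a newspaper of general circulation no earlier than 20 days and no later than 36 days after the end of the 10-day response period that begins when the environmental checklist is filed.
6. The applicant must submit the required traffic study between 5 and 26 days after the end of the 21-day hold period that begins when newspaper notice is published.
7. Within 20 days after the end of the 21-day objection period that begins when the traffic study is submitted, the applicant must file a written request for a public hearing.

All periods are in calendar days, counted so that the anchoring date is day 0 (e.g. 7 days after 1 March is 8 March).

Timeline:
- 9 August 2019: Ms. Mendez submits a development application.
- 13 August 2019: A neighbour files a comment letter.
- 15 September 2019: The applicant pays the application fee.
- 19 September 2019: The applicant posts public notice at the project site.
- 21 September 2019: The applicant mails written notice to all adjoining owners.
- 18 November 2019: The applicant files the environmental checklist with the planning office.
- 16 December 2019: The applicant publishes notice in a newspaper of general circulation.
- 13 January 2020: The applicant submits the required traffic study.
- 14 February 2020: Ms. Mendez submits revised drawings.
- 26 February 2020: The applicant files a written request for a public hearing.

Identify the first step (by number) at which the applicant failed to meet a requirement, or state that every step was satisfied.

Step 5

Step 1: 39 days after 9 August 2019 (when the application is submitted) is 17 September 2019; completed 15 September 2019, before the deadline.
Step 2: 5 days after 15 September 2019 (when the application fee is paid) is 20 September 2019; done 19 September 2019 — timely.
Step 3: 70 days after 19 September 2019 (when on-site notice is posted) is 28 November 2019; completed 21 September 2019, before the deadline.
Step 4: the window is 5–49 days after 1 October 2019 (end of the 10-day waiting period, which began when notice is mailed to adjoining owners on 21 September 2019), so 6 October 2019 through 19 November 2019; done 18 November 2019 — within the window.
Step 5: the window is 20–36 days after 28 November 2019 (end of the 10-day response period, which began when the environmental checklist is filed on 18 November 2019), so 18 December 2019 through 3 January 2020; done 16 December 2019 — 2 days before the window opened.
The analysis stops there.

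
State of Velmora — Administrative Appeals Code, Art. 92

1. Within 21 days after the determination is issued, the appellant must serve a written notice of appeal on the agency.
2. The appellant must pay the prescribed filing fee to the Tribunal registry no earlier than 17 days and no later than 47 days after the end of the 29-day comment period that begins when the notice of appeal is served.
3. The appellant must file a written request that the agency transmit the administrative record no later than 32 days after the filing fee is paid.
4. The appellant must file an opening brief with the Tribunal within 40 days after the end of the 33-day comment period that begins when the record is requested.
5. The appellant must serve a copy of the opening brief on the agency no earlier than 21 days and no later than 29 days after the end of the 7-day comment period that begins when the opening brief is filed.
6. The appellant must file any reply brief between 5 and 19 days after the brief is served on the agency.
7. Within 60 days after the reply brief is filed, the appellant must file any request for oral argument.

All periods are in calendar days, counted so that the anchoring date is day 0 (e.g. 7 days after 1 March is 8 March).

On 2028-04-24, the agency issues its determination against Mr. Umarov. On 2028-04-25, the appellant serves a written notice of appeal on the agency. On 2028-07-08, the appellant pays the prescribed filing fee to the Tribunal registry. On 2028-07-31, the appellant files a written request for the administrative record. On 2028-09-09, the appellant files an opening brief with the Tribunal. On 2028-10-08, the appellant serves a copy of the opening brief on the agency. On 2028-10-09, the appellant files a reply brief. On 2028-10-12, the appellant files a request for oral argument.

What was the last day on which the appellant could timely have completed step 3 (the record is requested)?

Step 3 runs from 2028-07-08, when the filing fee is paid. 32 days after 2028-07-08 is 2028-08-09.

2028-08-09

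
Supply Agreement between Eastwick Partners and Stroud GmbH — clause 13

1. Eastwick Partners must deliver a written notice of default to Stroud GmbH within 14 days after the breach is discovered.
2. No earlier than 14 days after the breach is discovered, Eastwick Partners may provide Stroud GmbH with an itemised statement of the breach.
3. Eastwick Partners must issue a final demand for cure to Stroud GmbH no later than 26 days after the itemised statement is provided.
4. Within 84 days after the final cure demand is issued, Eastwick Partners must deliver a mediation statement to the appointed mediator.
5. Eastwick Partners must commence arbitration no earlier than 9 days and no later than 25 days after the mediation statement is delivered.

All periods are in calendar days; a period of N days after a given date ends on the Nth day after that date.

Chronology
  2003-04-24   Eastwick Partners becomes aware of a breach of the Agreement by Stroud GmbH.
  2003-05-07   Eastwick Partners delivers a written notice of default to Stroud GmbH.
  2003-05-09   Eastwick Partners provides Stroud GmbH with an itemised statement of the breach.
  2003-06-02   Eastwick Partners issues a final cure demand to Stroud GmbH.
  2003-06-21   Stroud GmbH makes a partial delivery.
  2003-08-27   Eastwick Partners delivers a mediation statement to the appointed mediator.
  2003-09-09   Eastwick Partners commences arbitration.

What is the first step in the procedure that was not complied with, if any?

Step 4

Step 1 — counting 14 days from 2003-04-24 (when the breach is discovered) gives a deadline of 2003-05-08; completed 2003-05-07, before the deadline.
Step 2 — must wait 14 days from 2003-04-24 (when the breach is discovered), so not before 2003-05-08; 2003-05-09 is on or after that date.
Step 3 — counting 26 days from 2003-05-09 (when the itemised statement is provided) gives a deadline of 2003-06-04; done 2003-06-02 — timely.
Step 4 — counting 84 days from 2003-06-02 (when the final cure demand is issued) gives a deadline of 2003-08-25; 2003-08-27 misses that deadline by 2 days.
The analysis stops there.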